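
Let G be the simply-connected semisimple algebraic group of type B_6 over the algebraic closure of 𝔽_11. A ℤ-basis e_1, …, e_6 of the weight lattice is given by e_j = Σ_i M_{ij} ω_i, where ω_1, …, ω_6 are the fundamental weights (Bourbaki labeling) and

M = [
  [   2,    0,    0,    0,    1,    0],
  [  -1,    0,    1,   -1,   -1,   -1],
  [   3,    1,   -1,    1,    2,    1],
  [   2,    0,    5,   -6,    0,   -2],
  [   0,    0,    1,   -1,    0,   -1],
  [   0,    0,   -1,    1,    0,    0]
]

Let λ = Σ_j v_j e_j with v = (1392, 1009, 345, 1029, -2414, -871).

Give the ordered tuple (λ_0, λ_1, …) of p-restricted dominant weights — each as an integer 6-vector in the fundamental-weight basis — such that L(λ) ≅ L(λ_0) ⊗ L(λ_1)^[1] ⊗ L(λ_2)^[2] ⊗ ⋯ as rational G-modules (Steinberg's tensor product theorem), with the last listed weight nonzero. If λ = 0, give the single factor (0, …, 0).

Change of basis e → ω: c = M·v where v = (1392, 1009, 345, 1029, -2414, -871):
  c_1 = (2)·(1392) + (0)·(1009) + (0)·(345) + (0)·(1029) + (1)·(-2414) + (0)·(-871) = 370
  c_2 = (-1)·(1392) + (0)·(1009) + (1)·(345) + (-1)·(1029) + (-1)·(-2414) + (-1)·(-871) = 1209
  c_3 = (3)·(1392) + (1)·(1009) + (-1)·(345) + (1)·(1029) + (2)·(-2414) + (1)·(-871) = 170
  c_4 = (2)·(1392) + (0)·(1009) + (5)·(345) + (-6)·(1029) + (0)·(-2414) + (-2)·(-871) = 77
  c_5 = (0)·(1392) + (0)·(1009) + (1)·(345) + (-1)·(1029) + (0)·(-2414) + (-1)·(-871) = 187
  c_6 = (0)·(1392) + (0)·(1009) + (-1)·(345) + (1)·(1029) + (0)·(-2414) + (0)·(-871) = 684
p = 11; digits c_i = Σ_j d_{ij}·11^j, 0 ≤ d_{ij} < 11:
  c_1 = 370 = 7·11^0 + 0·11^1 + 3·11^2
  c_2 = 1209 = 10·11^0 + 10·11^1 + 9·11^2
  c_3 = 170 = 5·11^0 + 4·11^1 + 1·11^2
  c_4 = 77 = 0·11^0 + 7·11^1
  c_5 = 187 = 0·11^0 + 6·11^1 + 1·11^2
  c_6 = 684 = 2·11^0 + 7·11^1 + 5·11^2
p-restricted factor λ_0 = (7, 10, 5, 0, 0, 2)
p-restricted factor λ_1 = (0, 10, 4, 7, 6, 7)
p-restricted factor λ_2 = (3, 9, 1, 0, 1, 5)

((7, 10, 5, 0, 0, 2), (0, 10, 4, 7, 6, 7), (3, 9, 1, 0, 1, 5))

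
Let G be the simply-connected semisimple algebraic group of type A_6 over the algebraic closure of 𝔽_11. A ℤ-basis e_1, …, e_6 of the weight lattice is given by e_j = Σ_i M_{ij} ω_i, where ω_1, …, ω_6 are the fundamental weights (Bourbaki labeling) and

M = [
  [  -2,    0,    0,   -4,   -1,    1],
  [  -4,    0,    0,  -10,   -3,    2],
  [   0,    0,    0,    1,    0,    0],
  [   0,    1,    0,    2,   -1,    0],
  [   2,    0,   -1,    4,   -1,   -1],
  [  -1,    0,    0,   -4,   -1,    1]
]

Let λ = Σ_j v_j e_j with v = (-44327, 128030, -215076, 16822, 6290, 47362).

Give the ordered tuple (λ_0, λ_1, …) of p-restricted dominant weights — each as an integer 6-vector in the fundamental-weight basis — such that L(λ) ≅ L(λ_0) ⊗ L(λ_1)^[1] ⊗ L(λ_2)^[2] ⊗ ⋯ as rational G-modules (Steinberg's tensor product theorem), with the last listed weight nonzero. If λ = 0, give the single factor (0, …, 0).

((2, 0, 3, 9, 6, 5), (0, 0, 0, 1, 5, 7), (10, 9, 7, 8, 2, 6), (2, 8, 1, 6, 6, 2), (4, 5, 1, 10, 9, 1))

Compute c_i = Σ_j M_{ij} v_j with v = (-44327, 128030, -215076, 16822, 6290, 47362):
  c_1 = (-2)·(-44327) + (0)·(128030) + (0)·(-215076) + (-4)·(16822) + (-1)·(6290) + (1)·(47362) = 62438
  c_2 = (-4)·(-44327) + (0)·(128030) + (0)·(-215076) + (-10)·(16822) + (-3)·(6290) + (2)·(47362) = 84942
  c_3 = (0)·(-44327) + (0)·(128030) + (0)·(-215076) + (1)·(16822) + (0)·(6290) + (0)·(47362) = 16822
  c_4 = (0)·(-44327) + (1)·(128030) + (0)·(-215076) + (2)·(16822) + (-1)·(6290) + (0)·(47362) = 155384
  c_5 = (2)·(-44327) + (0)·(128030) + (-1)·(-215076) + (4)·(16822) + (-1)·(6290) + (-1)·(47362) = 140058
  c_6 = (-1)·(-44327) + (0)·(128030) + (0)·(-215076) + (-4)·(16822) + (-1)·(6290) + (1)·(47362) = 18111
Writing each c_i in base p = 11:
  c_1 = 62438 = 2·11^0 + 0·11^1 + 10·11^2 + 2·11^3 + 4·11^4
  c_2 = 84942 = 0·11^0 + 0·11^1 + 9·11^2 + 8·11^3 + 5·11^4
  c_3 = 16822 = 3·11^0 + 0·11^1 + 7·11^2 + 1·11^3 + 1·11^4
  c_4 = 155384 = 9·11^0 + 1·11^1 + 8·11^2 + 6·11^3 + 10·11^4
  c_5 = 140058 = 6·11^0 + 5·11^1 + 2·11^2 + 6·11^3 + 9·11^4
  c_6 = 18111 = 5·11^0 + 7·11^1 + 6·11^2 + 2·11^3 + 1·11^4
λ_0 = (2, 0, 3, 9, 6, 5)
λ_1 = (0, 0, 0, 1, 5, 7)
λ_2 = (10, 9, 7, 8, 2, 6)
λ_3 = (2, 8, 1, 6, 6, 2)
λ_4 = (4, 5, 1, 10, 9, 1)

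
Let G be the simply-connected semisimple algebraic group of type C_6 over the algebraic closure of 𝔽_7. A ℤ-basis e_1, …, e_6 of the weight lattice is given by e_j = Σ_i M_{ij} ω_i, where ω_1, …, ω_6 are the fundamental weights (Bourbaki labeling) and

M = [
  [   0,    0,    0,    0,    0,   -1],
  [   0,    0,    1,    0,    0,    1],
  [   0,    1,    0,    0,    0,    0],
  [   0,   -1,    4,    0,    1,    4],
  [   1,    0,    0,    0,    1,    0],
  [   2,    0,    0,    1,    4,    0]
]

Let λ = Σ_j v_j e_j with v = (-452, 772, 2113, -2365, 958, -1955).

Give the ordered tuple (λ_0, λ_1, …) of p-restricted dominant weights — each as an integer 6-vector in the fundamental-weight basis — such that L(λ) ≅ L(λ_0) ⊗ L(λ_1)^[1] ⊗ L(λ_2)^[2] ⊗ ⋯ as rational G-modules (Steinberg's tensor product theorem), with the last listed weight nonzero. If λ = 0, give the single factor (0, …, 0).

Change of basis e → ω: c = M·v where v = (-452, 772, 2113, -2365, 958, -1955):
  c_1 = (0)·(-452) + (0)·(772) + (0)·(2113) + (0)·(-2365) + (0)·(958) + (-1)·(-1955) = 1955
  c_2 = (0)·(-452) + (0)·(772) + (1)·(2113) + (0)·(-2365) + (0)·(958) + (1)·(-1955) = 158
  c_3 = (0)·(-452) + (1)·(772) + (0)·(2113) + (0)·(-2365) + (0)·(958) + (0)·(-1955) = 772
  c_4 = (0)·(-452) + (-1)·(772) + (4)·(2113) + (0)·(-2365) + (1)·(958) + (4)·(-1955) = 818
  c_5 = (1)·(-452) + (0)·(772) + (0)·(2113) + (0)·(-2365) + (1)·(958) + (0)·(-1955) = 506
  c_6 = (2)·(-452) + (0)·(772) + (0)·(2113) + (1)·(-2365) + (4)·(958) + (0)·(-1955) = 563
Expand coordinatewise in base 7:
  c_1 = 1955 = 2·7^0 + 6·7^1 + 4·7^2 + 5·7^3
  c_2 = 158 = 4·7^0 + 1·7^1 + 3·7^2
  c_3 = 772 = 2·7^0 + 5·7^1 + 1·7^2 + 2·7^3
  c_4 = 818 = 6·7^0 + 4·7^1 + 2·7^2 + 2·7^3
  c_5 = 506 = 2·7^0 + 2·7^1 + 3·7^2 + 1·7^3
  c_6 = 563 = 3·7^0 + 3·7^1 + 4·7^2 + 1·7^3
p-restricted factor λ_0 = (2, 4, 2, 6, 2, 3)
p-restricted factor λ_1 = (6, 1, 5, 4, 2, 3)
p-restricted factor λ_2 = (4, 3, 1, 2, 3, 4)
p-restricted factor λ_3 = (5, 0, 2, 2, 1, 1)

((2, 4, 2, 6, 2, 3), (6, 1, 5, 4, 2, 3), (4, 3, 1, 2, 3, 4), (5, 0, 2, 2, 1, 1))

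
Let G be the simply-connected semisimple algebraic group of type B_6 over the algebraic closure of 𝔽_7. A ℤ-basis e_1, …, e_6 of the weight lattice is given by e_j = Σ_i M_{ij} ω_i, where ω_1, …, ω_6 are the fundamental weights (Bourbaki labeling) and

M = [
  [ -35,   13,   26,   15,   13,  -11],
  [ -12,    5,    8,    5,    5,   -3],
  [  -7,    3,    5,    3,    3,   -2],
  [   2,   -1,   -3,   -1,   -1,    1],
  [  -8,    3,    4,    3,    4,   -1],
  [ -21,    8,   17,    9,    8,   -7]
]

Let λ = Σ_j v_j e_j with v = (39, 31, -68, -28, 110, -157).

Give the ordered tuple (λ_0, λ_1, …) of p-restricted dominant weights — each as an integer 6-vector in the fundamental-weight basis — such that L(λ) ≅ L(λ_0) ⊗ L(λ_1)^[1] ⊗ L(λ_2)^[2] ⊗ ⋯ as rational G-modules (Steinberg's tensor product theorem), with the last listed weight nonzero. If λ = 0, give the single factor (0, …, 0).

((0, 3, 5, 5, 1, 0), (1, 3, 5, 1, 3, 0))

Converting to the ω-basis (c_i = row i of M dotted with v = (39, 31, -68, -28, 110, -157)):
  c_1 = (-35)·(39) + (13)·(31) + (26)·(-68) + (15)·(-28) + (13)·(110) + (-11)·(-157) = 7
  c_2 = (-12)·(39) + (5)·(31) + (8)·(-68) + (5)·(-28) + (5)·(110) + (-3)·(-157) = 24
  c_3 = (-7)·(39) + (3)·(31) + (5)·(-68) + (3)·(-28) + (3)·(110) + (-2)·(-157) = 40
  c_4 = (2)·(39) + (-1)·(31) + (-3)·(-68) + (-1)·(-28) + (-1)·(110) + (1)·(-157) = 12
  c_5 = (-8)·(39) + (3)·(31) + (4)·(-68) + (3)·(-28) + (4)·(110) + (-1)·(-157) = 22
  c_6 = (-21)·(39) + (8)·(31) + (17)·(-68) + (9)·(-28) + (8)·(110) + (-7)·(-157) = 0
Writing each c_i in base p = 7:
  c_1 = 7 = 0·7^0 + 1·7^1
  c_2 = 24 = 3·7^0 + 3·7^1
  c_3 = 40 = 5·7^0 + 5·7^1
  c_4 = 12 = 5·7^0 + 1·7^1
  c_5 = 22 = 1·7^0 + 3·7^1
  c_6 = 0
p-restricted factor λ_0 = (0, 3, 5, 5, 1, 0)
p-restricted factor λ_1 = (1, 3, 5, 1, 3, 0)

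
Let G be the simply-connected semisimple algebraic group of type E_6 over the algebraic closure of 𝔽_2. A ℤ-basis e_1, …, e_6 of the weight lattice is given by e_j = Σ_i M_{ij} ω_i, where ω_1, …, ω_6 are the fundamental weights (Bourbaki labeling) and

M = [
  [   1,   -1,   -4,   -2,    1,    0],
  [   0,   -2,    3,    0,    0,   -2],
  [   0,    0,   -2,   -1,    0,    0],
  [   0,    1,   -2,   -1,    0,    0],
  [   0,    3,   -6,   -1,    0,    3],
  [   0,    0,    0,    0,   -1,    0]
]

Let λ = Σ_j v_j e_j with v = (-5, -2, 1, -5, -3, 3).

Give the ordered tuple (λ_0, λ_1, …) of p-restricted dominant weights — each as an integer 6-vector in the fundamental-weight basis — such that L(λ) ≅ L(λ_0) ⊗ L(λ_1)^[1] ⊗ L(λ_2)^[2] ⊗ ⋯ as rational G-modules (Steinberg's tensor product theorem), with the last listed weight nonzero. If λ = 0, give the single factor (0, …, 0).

ω-coordinates c = M·v, v = (-5, -2, 1, -5, -3, 3):
  c_1 = (1)·(-5) + (-1)·(-2) + (-4)·(1) + (-2)·(-5) + (1)·(-3) + (0)·(3) = 0
  c_2 = (0)·(-5) + (-2)·(-2) + (3)·(1) + (0)·(-5) + (0)·(-3) + (-2)·(3) = 1
  c_3 = (0)·(-5) + (0)·(-2) + (-2)·(1) + (-1)·(-5) + (0)·(-3) + (0)·(3) = 3
  c_4 = (0)·(-5) + (1)·(-2) + (-2)·(1) + (-1)·(-5) + (0)·(-3) + (0)·(3) = 1
  c_5 = (0)·(-5) + (3)·(-2) + (-6)·(1) + (-1)·(-5) + (0)·(-3) + (3)·(3) = 2
  c_6 = (0)·(-5) + (0)·(-2) + (0)·(1) + (0)·(-5) + (-1)·(-3) + (0)·(3) = 3
p = 2; digits c_i = Σ_j d_{ij}·2^j, 0 ≤ d_{ij} < 2:
  c_1 = 0
  c_2 = 1 = 1·2^0
  c_3 = 3 = 1·2^0 + 1·2^1
  c_4 = 1 = 1·2^0
  c_5 = 2 = 0·2^0 + 1·2^1
  c_6 = 3 = 1·2^0 + 1·2^1
λ_0 = (0, 1, 1, 1, 0, 1)
λ_1 = (0, 0, 1, 0, 1, 1)

((0, 1, 1, 1, 0, 1), (0, 0, 1, 0, 1, 1))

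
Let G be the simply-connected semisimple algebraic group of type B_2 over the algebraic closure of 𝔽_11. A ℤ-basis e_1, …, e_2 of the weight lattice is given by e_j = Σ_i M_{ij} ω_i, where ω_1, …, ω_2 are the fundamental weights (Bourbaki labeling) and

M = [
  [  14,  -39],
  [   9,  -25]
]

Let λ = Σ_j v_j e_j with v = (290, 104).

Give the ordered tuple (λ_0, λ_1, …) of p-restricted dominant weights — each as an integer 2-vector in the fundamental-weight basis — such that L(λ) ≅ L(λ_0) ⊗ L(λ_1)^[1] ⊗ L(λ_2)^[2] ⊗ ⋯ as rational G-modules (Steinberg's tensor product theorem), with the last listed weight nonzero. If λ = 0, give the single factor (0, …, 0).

Compute c_i = Σ_j M_{ij} v_j with v = (290, 104):
  c_1 = (14)·(290) + (-39)·(104) = 4
  c_2 = (9)·(290) + (-25)·(104) = 10
Writing each c_i in base p = 11:
  c_1 = 4 = 4·11^0
  c_2 = 10 = 10·11^0
λ_0 = (4, 10)

((4, 10),)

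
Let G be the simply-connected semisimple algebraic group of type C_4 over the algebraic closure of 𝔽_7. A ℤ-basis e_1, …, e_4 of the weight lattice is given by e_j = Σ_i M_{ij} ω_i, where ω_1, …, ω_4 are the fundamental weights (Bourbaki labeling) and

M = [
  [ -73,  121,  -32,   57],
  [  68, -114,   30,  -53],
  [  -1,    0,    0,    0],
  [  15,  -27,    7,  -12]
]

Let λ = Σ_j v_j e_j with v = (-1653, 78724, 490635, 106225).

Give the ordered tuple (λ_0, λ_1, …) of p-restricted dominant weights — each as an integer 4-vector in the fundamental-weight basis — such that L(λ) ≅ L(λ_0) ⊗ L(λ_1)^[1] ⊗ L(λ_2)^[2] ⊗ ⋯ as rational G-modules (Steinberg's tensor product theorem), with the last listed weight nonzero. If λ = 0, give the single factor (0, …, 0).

Change of basis e → ω: c = M·v where v = (-1653, 78724, 490635, 106225):
  c_1 = -73*-1653 + 121*78724 + -32*490635 + 57*106225 = 778
  c_2 = 68*-1653 + -114*78724 + 30*490635 + -53*106225 = 2185
  c_3 = -1*-1653 + 0*78724 + 0*490635 + 0*106225 = 1653
  c_4 = 15*-1653 + -27*78724 + 7*490635 + -12*106225 = 9402
Expand coordinatewise in base 7:
  c_1 = 778 = 1·7^0 + 6·7^1 + 1·7^2 + 2·7^3
  c_2 = 2185 = 1·7^0 + 4·7^1 + 2·7^2 + 6·7^3
  c_3 = 1653 = 1·7^0 + 5·7^1 + 5·7^2 + 4·7^3
  c_4 = 9402 = 1·7^0 + 6·7^1 + 2·7^2 + 6·7^3 + 3·7^4
Factor λ_0 = (1, 1, 1, 1)
Factor λ_1 = (6, 4, 5, 6)
Factor λ_2 = (1, 2, 5, 2)
Factor λ_3 = (2, 6, 4, 6)
Factor λ_4 = (0, 0, 0, 3)

((1, 1, 1, 1), (6, 4, 5, 6), (1, 2, 5, 2), (2, 6, 4, 6), (0, 0, 0, 3))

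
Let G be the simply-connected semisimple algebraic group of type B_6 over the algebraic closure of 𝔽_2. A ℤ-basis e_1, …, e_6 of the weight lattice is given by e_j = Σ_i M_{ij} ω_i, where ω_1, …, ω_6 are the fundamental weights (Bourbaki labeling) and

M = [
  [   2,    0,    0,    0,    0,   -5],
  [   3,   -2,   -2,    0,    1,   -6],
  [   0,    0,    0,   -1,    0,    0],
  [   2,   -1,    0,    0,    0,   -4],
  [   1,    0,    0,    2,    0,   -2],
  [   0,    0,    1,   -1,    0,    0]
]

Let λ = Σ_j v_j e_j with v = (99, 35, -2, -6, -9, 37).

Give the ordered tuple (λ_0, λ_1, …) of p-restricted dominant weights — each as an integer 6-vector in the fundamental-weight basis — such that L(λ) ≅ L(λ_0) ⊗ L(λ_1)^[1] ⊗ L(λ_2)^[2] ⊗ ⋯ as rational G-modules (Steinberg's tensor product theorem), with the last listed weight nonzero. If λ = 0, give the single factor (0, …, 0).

((1, 0, 0, 1, 1, 0), (0, 0, 1, 1, 0, 0), (1, 0, 1, 1, 1, 1), (1, 0, 0, 1, 1, 0))

ω-coordinates c = M·v, v = (99, 35, -2, -6, -9, 37):
  c_1 = 2*99 + 0*35 + 0*-2 + 0*-6 + 0*-9 + -5*37 = 13
  c_2 = 3*99 + -2*35 + -2*-2 + 0*-6 + 1*-9 + -6*37 = 0
  c_3 = 0*99 + 0*35 + 0*-2 + -1*-6 + 0*-9 + 0*37 = 6
  c_4 = 2*99 + -1*35 + 0*-2 + 0*-6 + 0*-9 + -4*37 = 15
  c_5 = 1*99 + 0*35 + 0*-2 + 2*-6 + 0*-9 + -2*37 = 13
  c_6 = 0*99 + 0*35 + 1*-2 + -1*-6 + 0*-9 + 0*37 = 4
Base-2 expansion of each c_i:
  c_1 = 13 = 1·2^0 + 0·2^1 + 1·2^2 + 1·2^3
  c_2 = 0
  c_3 = 6 = 0·2^0 + 1·2^1 + 1·2^2
  c_4 = 15 = 1·2^0 + 1·2^1 + 1·2^2 + 1·2^3
  c_5 = 13 = 1·2^0 + 0·2^1 + 1·2^2 + 1·2^3
  c_6 = 4 = 0·2^0 + 0·2^1 + 1·2^2
p-restricted factor λ_0 = (1, 0, 0, 1, 1, 0)
p-restricted factor λ_1 = (0, 0, 1, 1, 0, 0)
p-restricted factor λ_2 = (1, 0, 1, 1, 1, 1)
p-restricted factor λ_3 = (1, 0, 0, 1, 1, 0)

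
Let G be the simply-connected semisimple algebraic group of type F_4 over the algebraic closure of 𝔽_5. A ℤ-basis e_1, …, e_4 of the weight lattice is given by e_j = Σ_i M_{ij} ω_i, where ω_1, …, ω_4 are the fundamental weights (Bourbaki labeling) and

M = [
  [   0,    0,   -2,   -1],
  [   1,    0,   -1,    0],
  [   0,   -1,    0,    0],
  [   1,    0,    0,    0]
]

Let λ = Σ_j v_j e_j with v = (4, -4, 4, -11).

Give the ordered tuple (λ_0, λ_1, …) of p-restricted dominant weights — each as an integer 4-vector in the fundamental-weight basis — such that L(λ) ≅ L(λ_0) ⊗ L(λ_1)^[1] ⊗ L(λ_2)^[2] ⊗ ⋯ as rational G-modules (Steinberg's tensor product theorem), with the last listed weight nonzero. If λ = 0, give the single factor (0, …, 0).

((3, 0, 4, 4),)

ω-coordinates c = M·v, v = (4, -4, 4, -11):
  c_1 = 0*4 + 0*-4 + -2*4 + -1*-11 = 3
  c_2 = 1*4 + 0*-4 + -1*4 + 0*-11 = 0
  c_3 = 0*4 + -1*-4 + 0*4 + 0*-11 = 4
  c_4 = 1*4 + 0*-4 + 0*4 + 0*-11 = 4
Expand coordinatewise in base 5:
  c_1 = 3 = 3·5^0
  c_2 = 0
  c_3 = 4 = 4·5^0
  c_4 = 4 = 4·5^0
Factor λ_0 = (3, 0, 4, 4)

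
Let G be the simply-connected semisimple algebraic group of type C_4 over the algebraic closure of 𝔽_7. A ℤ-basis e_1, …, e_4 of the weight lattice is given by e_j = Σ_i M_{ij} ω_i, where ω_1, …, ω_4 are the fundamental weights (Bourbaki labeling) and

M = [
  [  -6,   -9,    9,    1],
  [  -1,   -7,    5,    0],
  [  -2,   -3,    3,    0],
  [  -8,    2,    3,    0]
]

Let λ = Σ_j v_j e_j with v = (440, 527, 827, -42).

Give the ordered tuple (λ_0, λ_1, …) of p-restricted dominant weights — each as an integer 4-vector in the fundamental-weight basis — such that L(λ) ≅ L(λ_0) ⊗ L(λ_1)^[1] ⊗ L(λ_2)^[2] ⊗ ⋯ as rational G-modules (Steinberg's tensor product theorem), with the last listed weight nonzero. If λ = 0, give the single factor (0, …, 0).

((4, 6, 6, 1), (2, 0, 2, 2))

Converting to the ω-basis (c_i = row i of M dotted with v = (440, 527, 827, -42)):
  c_1 = (-6)·(440) + (-9)·(527) + (9)·(827) + (1)·(-42) = 18
  c_2 = (-1)·(440) + (-7)·(527) + (5)·(827) + (0)·(-42) = 6
  c_3 = (-2)·(440) + (-3)·(527) + (3)·(827) + (0)·(-42) = 20
  c_4 = (-8)·(440) + (2)·(527) + (3)·(827) + (0)·(-42) = 15
Base-7 expansion of each c_i:
  c_1 = 18 = 4·7^0 + 2·7^1
  c_2 = 6 = 6·7^0
  c_3 = 20 = 6·7^0 + 2·7^1
  c_4 = 15 = 1·7^0 + 2·7^1
λ_0 = (4, 6, 6, 1)
λ_1 = (2, 0, 2, 2)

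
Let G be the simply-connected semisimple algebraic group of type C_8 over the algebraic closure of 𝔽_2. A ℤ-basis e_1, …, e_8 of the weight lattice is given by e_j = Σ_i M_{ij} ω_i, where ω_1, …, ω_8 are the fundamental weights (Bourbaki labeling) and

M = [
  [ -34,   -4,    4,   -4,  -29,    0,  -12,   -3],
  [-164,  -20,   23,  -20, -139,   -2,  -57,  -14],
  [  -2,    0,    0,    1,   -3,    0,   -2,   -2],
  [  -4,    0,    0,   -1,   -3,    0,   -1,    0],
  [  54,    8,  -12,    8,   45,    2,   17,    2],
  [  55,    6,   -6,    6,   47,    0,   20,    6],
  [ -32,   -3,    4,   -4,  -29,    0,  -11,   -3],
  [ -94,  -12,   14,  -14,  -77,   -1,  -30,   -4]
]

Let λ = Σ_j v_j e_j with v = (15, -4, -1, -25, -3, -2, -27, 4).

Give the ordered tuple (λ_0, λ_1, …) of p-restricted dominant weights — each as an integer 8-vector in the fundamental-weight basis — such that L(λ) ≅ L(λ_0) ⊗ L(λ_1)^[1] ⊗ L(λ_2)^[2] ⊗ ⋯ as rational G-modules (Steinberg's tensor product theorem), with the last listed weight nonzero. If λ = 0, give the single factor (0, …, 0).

In the fundamental-weight basis, λ has coordinates c = M·v (v = (15, -4, -1, -25, -3, -2, -27, 4)):
  c_1 = (-34)·(15) + (-4)·(-4) + (4)·(-1) + (-4)·(-25) + (-29)·(-3) + (0)·(-2) + (-12)·(-27) + (-3)·(4) = 1
  c_2 = (-164)·(15) + (-20)·(-4) + (23)·(-1) + (-20)·(-25) + (-139)·(-3) + (-2)·(-2) + (-57)·(-27) + (-14)·(4) = 1
  c_3 = (-2)·(15) + (0)·(-4) + (0)·(-1) + (1)·(-25) + (-3)·(-3) + (0)·(-2) + (-2)·(-27) + (-2)·(4) = 0
  c_4 = (-4)·(15) + (0)·(-4) + (0)·(-1) + (-1)·(-25) + (-3)·(-3) + (0)·(-2) + (-1)·(-27) + 0·4 = 1
  c_5 = 54·15 + (8)·(-4) + (-12)·(-1) + (8)·(-25) + (45)·(-3) + (2)·(-2) + (17)·(-27) + 2·4 = 0
  c_6 = 55·15 + (6)·(-4) + (-6)·(-1) + (6)·(-25) + (47)·(-3) + (0)·(-2) + (20)·(-27) + 6·4 = 0
  c_7 = (-32)·(15) + (-3)·(-4) + (4)·(-1) + (-4)·(-25) + (-29)·(-3) + (0)·(-2) + (-11)·(-27) + (-3)·(4) = 0
  c_8 = (-94)·(15) + (-12)·(-4) + (14)·(-1) + (-14)·(-25) + (-77)·(-3) + (-1)·(-2) + (-30)·(-27) + (-4)·(4) = 1
Base-2 expansion of each c_i:
  c_1 = 1 = 1·2^0
  c_2 = 1 = 1·2^0
  c_3 = 0
  c_4 = 1 = 1·2^0
  c_5 = 0
  c_6 = 0
  c_7 = 0
  c_8 = 1 = 1·2^0
p-restricted factor λ_0 = (1, 1, 0, 1, 0, 0, 0, 1)

((1, 1, 0, 1, 0, 0, 0, 1),)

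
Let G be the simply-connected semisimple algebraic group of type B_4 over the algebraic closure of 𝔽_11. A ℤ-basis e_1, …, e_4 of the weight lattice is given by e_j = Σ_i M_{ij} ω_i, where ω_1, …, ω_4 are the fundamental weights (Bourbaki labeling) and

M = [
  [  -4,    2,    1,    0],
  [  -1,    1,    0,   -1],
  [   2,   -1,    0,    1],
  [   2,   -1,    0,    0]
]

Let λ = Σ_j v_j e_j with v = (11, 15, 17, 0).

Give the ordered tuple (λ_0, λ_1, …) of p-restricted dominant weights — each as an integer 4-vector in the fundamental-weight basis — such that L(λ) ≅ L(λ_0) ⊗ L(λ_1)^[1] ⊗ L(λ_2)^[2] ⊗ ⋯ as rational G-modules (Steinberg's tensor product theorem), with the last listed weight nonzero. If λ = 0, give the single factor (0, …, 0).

((3, 4, 7, 7),)

Compute c_i = Σ_j M_{ij} v_j with v = (11, 15, 17, 0):
  c_1 = (-4)·(11) + 2·15 + 1·17 + 0·0 = 3
  c_2 = (-1)·(11) + 1·15 + 0·17 + (-1)·(0) = 4
  c_3 = 2·11 + (-1)·(15) + 0·17 + 1·0 = 7
  c_4 = 2·11 + (-1)·(15) + 0·17 + 0·0 = 7
Writing each c_i in base p = 11:
  c_1 = 3 = 3·11^0
  c_2 = 4 = 4·11^0
  c_3 = 7 = 7·11^0
  c_4 = 7 = 7·11^0
λ_0 = (3, 4, 7, 7)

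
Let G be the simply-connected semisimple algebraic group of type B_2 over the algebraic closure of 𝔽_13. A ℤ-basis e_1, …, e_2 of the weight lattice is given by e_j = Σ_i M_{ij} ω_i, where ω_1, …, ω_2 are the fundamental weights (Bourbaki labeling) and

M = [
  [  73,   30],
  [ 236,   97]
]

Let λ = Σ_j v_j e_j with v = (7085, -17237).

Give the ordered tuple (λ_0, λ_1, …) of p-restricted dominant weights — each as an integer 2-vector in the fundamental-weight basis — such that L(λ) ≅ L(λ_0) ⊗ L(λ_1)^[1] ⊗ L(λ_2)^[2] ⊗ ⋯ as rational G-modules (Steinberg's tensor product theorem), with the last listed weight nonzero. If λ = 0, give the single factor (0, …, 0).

Change of basis e → ω: c = M·v where v = (7085, -17237):
  c_1 = 73·7085 + (30)·(-17237) = 95
  c_2 = 236·7085 + (97)·(-17237) = 71
p = 13; digits c_i = Σ_j d_{ij}·13^j, 0 ≤ d_{ij} < 13:
  c_1 = 95 = 4·13^0 + 7·13^1
  c_2 = 71 = 6·13^0 + 5·13^1
Factor λ_0 = (4, 6)
Factor λ_1 = (7, 5)

((4, 6), (7, 5))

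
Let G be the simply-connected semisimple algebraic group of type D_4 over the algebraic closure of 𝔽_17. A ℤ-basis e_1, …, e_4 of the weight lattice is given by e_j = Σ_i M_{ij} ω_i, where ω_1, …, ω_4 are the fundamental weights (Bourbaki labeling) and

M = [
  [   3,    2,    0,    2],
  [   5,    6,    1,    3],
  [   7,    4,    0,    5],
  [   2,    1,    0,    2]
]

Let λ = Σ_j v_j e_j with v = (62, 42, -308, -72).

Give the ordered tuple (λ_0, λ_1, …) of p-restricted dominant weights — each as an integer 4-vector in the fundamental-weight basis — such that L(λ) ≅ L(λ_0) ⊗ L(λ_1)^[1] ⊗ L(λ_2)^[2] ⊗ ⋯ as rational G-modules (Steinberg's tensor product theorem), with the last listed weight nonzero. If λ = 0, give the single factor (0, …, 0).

((7, 4, 4, 5), (7, 2, 14, 1))

Change of basis e → ω: c = M·v where v = (62, 42, -308, -72):
  c_1 = 3·62 + 2·42 + (0)·(-308) + (2)·(-72) = 126
  c_2 = 5·62 + 6·42 + (1)·(-308) + (3)·(-72) = 38
  c_3 = 7·62 + 4·42 + (0)·(-308) + (5)·(-72) = 242
  c_4 = 2·62 + 1·42 + (0)·(-308) + (2)·(-72) = 22
Base-17 expansion of each c_i:
  c_1 = 126 = 7·17^0 + 7·17^1
  c_2 = 38 = 4·17^0 + 2·17^1
  c_3 = 242 = 4·17^0 + 14·17^1
  c_4 = 22 = 5·17^0 + 1·17^1
λ_0 = (7, 4, 4, 5)
λ_1 = (7, 2, 14, 1)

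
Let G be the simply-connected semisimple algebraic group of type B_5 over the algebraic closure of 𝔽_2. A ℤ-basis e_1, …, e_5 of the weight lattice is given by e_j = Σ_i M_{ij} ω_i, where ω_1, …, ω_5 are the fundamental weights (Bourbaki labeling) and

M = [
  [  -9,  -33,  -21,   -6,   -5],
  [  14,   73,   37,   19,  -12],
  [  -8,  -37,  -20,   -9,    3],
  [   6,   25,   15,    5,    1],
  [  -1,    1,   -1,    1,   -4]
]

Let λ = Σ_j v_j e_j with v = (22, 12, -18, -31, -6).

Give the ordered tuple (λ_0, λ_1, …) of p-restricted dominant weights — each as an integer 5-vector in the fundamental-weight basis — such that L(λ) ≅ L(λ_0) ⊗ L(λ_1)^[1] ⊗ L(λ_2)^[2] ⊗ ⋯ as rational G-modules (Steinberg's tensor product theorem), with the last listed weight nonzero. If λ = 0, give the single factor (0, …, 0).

ω-coordinates c = M·v, v = (22, 12, -18, -31, -6):
  c_1 = (-9)·(22) + (-33)·(12) + (-21)·(-18) + (-6)·(-31) + (-5)·(-6) = 0
  c_2 = 14·22 + 73·12 + (37)·(-18) + (19)·(-31) + (-12)·(-6) = 1
  c_3 = (-8)·(22) + (-37)·(12) + (-20)·(-18) + (-9)·(-31) + (3)·(-6) = 1
  c_4 = 6·22 + 25·12 + (15)·(-18) + (5)·(-31) + (1)·(-6) = 1
  c_5 = (-1)·(22) + 1·12 + (-1)·(-18) + (1)·(-31) + (-4)·(-6) = 1
p = 2; digits c_i = Σ_j d_{ij}·2^j, 0 ≤ d_{ij} < 2:
  c_1 = 0
  c_2 = 1 = 1·2^0
  c_3 = 1 = 1·2^0
  c_4 = 1 = 1·2^0
  c_5 = 1 = 1·2^0
p-restricted factor λ_0 = (0, 1, 1, 1, 1)

((0, 1, 1, 1, 1),)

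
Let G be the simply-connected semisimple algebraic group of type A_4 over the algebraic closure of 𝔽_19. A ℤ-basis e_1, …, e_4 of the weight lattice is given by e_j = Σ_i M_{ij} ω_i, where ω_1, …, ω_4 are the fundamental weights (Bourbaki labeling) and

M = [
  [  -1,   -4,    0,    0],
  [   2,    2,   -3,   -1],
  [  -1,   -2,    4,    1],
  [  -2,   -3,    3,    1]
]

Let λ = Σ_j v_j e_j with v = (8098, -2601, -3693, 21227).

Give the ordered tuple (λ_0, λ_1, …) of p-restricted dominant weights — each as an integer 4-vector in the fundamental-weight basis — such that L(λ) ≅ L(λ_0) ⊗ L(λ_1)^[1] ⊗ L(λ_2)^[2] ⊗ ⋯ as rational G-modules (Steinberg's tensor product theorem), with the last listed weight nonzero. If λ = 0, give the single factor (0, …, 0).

((7, 10, 6, 7), (7, 6, 16, 16), (6, 2, 9, 4))

Converting to the ω-basis (c_i = row i of M dotted with v = (8098, -2601, -3693, 21227)):
  c_1 = (-1)·(8098) + (-4)·(-2601) + (0)·(-3693) + 0·21227 = 2306
  c_2 = 2·8098 + (2)·(-2601) + (-3)·(-3693) + (-1)·(21227) = 846
  c_3 = (-1)·(8098) + (-2)·(-2601) + (4)·(-3693) + 1·21227 = 3559
  c_4 = (-2)·(8098) + (-3)·(-2601) + (3)·(-3693) + 1·21227 = 1755
Expand coordinatewise in base 19:
  c_1 = 2306 = 7·19^0 + 7·19^1 + 6·19^2
  c_2 = 846 = 10·19^0 + 6·19^1 + 2·19^2
  c_3 = 3559 = 6·19^0 + 16·19^1 + 9·19^2
  c_4 = 1755 = 7·19^0 + 16·19^1 + 4·19^2
p-restricted factor λ_0 = (7, 10, 6, 7)
p-restricted factor λ_1 = (7, 6, 16, 16)
p-restricted factor λ_2 = (6, 2, 9, 4)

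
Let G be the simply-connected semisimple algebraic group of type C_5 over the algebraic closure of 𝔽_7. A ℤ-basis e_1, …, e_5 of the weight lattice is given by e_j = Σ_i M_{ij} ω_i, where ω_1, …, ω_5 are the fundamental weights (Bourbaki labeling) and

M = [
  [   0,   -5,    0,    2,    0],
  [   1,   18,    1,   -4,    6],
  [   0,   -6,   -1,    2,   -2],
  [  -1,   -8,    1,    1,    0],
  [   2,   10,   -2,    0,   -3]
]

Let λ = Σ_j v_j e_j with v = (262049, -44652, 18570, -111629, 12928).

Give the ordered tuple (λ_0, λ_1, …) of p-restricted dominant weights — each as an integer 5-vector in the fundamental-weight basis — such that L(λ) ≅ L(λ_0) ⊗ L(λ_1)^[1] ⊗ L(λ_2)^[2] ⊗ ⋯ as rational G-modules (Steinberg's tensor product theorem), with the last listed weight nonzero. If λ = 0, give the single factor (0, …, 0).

((2, 1, 4, 1, 2), (0, 5, 4, 0, 5), (0, 5, 4, 1, 5), (0, 2, 0, 6, 4))

Compute c_i = Σ_j M_{ij} v_j with v = (262049, -44652, 18570, -111629, 12928):
  c_1 = 0*262049 + -5*-44652 + 0*18570 + 2*-111629 + 0*12928 = 2
  c_2 = 1*262049 + 18*-44652 + 1*18570 + -4*-111629 + 6*12928 = 967
  c_3 = 0*262049 + -6*-44652 + -1*18570 + 2*-111629 + -2*12928 = 228
  c_4 = -1*262049 + -8*-44652 + 1*18570 + 1*-111629 + 0*12928 = 2108
  c_5 = 2*262049 + 10*-44652 + -2*18570 + 0*-111629 + -3*12928 = 1654
Expand coordinatewise in base 7:
  c_1 = 2 = 2·7^0
  c_2 = 967 = 1·7^0 + 5·7^1 + 5·7^2 + 2·7^3
  c_3 = 228 = 4·7^0 + 4·7^1 + 4·7^2
  c_4 = 2108 = 1·7^0 + 0·7^1 + 1·7^2 + 6·7^3
  c_5 = 1654 = 2·7^0 + 5·7^1 + 5·7^2 + 4·7^3
Factor λ_0 = (2, 1, 4, 1, 2)
Factor λ_1 = (0, 5, 4, 0, 5)
Factor λ_2 = (0, 5, 4, 1, 5)
Factor λ_3 = (0, 2, 0, 6, 4)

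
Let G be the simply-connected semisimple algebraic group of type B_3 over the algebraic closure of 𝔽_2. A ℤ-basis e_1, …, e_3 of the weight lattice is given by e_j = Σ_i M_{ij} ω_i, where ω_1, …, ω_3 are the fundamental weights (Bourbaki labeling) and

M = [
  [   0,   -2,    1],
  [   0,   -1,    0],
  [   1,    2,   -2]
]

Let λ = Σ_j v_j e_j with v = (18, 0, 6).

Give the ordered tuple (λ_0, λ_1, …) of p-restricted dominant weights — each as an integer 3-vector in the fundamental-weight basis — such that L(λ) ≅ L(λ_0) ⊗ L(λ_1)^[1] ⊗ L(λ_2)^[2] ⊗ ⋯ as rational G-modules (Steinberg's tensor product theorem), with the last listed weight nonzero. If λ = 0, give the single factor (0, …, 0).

((0, 0, 0), (1, 0, 1), (1, 0, 1))

Compute c_i = Σ_j M_{ij} v_j with v = (18, 0, 6):
  c_1 = 0·18 + (-2)·(0) + 1·6 = 6
  c_2 = 0·18 + (-1)·(0) + 0·6 = 0
  c_3 = 1·18 + 2·0 + (-2)·(6) = 6
Writing each c_i in base p = 2:
  c_1 = 6 = 0·2^0 + 1·2^1 + 1·2^2
  c_2 = 0
  c_3 = 6 = 0·2^0 + 1·2^1 + 1·2^2
p-restricted factor λ_0 = (0, 0, 0)
p-restricted factor λ_1 = (1, 0, 1)
p-restricted factor λ_2 = (1, 0, 1)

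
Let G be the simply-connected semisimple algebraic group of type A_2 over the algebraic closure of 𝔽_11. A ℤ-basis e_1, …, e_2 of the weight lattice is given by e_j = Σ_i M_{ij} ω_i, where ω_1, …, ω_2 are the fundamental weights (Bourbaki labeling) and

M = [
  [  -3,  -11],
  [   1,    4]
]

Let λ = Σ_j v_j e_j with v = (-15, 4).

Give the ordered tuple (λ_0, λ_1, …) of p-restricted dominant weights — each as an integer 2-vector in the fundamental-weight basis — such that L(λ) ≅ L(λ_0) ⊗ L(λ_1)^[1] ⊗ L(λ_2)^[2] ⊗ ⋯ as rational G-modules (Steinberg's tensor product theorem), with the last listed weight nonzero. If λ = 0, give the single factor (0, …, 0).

((1, 1),)

Converting to the ω-basis (c_i = row i of M dotted with v = (-15, 4)):
  c_1 = -3*-15 + -11*4 = 1
  c_2 = 1*-15 + 4*4 = 1
Expand coordinatewise in base 11:
  c_1 = 1 = 1·11^0
  c_2 = 1 = 1·11^0
Factor λ_0 = (1, 1)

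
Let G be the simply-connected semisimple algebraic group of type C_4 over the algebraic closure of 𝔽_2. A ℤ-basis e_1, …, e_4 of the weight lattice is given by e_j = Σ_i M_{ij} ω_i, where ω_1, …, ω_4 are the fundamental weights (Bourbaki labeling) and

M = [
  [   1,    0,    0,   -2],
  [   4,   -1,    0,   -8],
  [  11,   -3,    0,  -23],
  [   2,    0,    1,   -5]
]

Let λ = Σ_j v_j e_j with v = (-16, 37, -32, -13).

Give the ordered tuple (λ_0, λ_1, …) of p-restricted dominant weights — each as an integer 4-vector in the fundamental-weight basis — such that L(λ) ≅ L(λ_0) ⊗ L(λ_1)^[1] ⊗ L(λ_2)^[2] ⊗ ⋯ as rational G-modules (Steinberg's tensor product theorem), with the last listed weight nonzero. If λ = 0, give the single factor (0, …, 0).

In the fundamental-weight basis, λ has coordinates c = M·v (v = (-16, 37, -32, -13)):
  c_1 = (1)·(-16) + (0)·(37) + (0)·(-32) + (-2)·(-13) = 10
  c_2 = (4)·(-16) + (-1)·(37) + (0)·(-32) + (-8)·(-13) = 3
  c_3 = (11)·(-16) + (-3)·(37) + (0)·(-32) + (-23)·(-13) = 12
  c_4 = (2)·(-16) + (0)·(37) + (1)·(-32) + (-5)·(-13) = 1
Writing each c_i in base p = 2:
  c_1 = 10 = 0·2^0 + 1·2^1 + 0·2^2 + 1·2^3
  c_2 = 3 = 1·2^0 + 1·2^1
  c_3 = 12 = 0·2^0 + 0·2^1 + 1·2^2 + 1·2^3
  c_4 = 1 = 1·2^0
p-restricted factor λ_0 = (0, 1, 0, 1)
p-restricted factor λ_1 = (1, 1, 0, 0)
p-restricted factor λ_2 = (0, 0, 1, 0)
p-restricted factor λ_3 = (1, 0, 1, 0)

((0, 1, 0, 1), (1, 1, 0, 0), (0, 0, 1, 0), (1, 0, 1, 0))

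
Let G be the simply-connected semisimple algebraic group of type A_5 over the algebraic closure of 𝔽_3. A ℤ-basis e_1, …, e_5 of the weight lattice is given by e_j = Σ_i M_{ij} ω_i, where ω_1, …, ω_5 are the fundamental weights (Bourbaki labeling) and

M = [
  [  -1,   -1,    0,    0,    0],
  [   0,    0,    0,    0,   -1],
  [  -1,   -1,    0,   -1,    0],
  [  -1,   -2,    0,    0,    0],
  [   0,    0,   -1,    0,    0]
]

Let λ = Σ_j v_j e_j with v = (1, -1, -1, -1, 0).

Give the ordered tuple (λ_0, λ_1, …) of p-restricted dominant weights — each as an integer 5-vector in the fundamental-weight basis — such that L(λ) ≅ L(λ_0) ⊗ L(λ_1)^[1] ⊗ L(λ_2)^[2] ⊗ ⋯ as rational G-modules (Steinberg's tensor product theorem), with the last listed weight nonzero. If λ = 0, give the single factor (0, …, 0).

((0, 0, 1, 1, 1),)

Converting to the ω-basis (c_i = row i of M dotted with v = (1, -1, -1, -1, 0)):
  c_1 = -1*1 + -1*-1 + 0*-1 + 0*-1 + 0*0 = 0
  c_2 = 0*1 + 0*-1 + 0*-1 + 0*-1 + -1*0 = 0
  c_3 = -1*1 + -1*-1 + 0*-1 + -1*-1 + 0*0 = 1
  c_4 = -1*1 + -2*-1 + 0*-1 + 0*-1 + 0*0 = 1
  c_5 = 0*1 + 0*-1 + -1*-1 + 0*-1 + 0*0 = 1
p = 3; digits c_i = Σ_j d_{ij}·3^j, 0 ≤ d_{ij} < 3:
  c_1 = 0
  c_2 = 0
  c_3 = 1 = 1·3^0
  c_4 = 1 = 1·3^0
  c_5 = 1 = 1·3^0
p-restricted factor λ_0 = (0, 0, 1, 1, 1)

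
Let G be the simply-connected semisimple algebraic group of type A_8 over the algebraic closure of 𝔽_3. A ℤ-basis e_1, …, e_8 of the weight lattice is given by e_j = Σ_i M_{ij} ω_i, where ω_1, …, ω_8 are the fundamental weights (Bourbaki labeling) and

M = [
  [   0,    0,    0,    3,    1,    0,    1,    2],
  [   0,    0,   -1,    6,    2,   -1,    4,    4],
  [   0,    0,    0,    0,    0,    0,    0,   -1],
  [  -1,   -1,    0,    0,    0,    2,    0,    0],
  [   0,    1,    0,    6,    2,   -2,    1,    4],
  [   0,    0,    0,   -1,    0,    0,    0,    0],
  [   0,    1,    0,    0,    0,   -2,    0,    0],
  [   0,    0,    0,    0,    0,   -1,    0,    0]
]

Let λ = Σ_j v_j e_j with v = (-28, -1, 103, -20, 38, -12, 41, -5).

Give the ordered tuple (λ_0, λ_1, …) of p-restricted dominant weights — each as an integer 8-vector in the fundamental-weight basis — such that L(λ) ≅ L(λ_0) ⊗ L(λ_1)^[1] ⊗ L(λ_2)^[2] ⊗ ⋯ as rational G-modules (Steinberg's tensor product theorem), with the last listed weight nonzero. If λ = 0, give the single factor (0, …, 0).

((0, 0, 2, 2, 0, 2, 2, 0), (0, 0, 1, 1, 0, 0, 1, 1), (1, 1, 0, 0, 0, 2, 2, 1))

ω-coordinates c = M·v, v = (-28, -1, 103, -20, 38, -12, 41, -5):
  c_1 = (0)·(-28) + (0)·(-1) + (0)·(103) + (3)·(-20) + (1)·(38) + (0)·(-12) + (1)·(41) + (2)·(-5) = 9
  c_2 = (0)·(-28) + (0)·(-1) + (-1)·(103) + (6)·(-20) + (2)·(38) + (-1)·(-12) + (4)·(41) + (4)·(-5) = 9
  c_3 = (0)·(-28) + (0)·(-1) + (0)·(103) + (0)·(-20) + (0)·(38) + (0)·(-12) + (0)·(41) + (-1)·(-5) = 5
  c_4 = (-1)·(-28) + (-1)·(-1) + (0)·(103) + (0)·(-20) + (0)·(38) + (2)·(-12) + (0)·(41) + (0)·(-5) = 5
  c_5 = (0)·(-28) + (1)·(-1) + (0)·(103) + (6)·(-20) + (2)·(38) + (-2)·(-12) + (1)·(41) + (4)·(-5) = 0
  c_6 = (0)·(-28) + (0)·(-1) + (0)·(103) + (-1)·(-20) + (0)·(38) + (0)·(-12) + (0)·(41) + (0)·(-5) = 20
  c_7 = (0)·(-28) + (1)·(-1) + (0)·(103) + (0)·(-20) + (0)·(38) + (-2)·(-12) + (0)·(41) + (0)·(-5) = 23
  c_8 = (0)·(-28) + (0)·(-1) + (0)·(103) + (0)·(-20) + (0)·(38) + (-1)·(-12) + (0)·(41) + (0)·(-5) = 12
p = 3; digits c_i = Σ_j d_{ij}·3^j, 0 ≤ d_{ij} < 3:
  c_1 = 9 = 0·3^0 + 0·3^1 + 1·3^2
  c_2 = 9 = 0·3^0 + 0·3^1 + 1·3^2
  c_3 = 5 = 2·3^0 + 1·3^1
  c_4 = 5 = 2·3^0 + 1·3^1
  c_5 = 0
  c_6 = 20 = 2·3^0 + 0·3^1 + 2·3^2
  c_7 = 23 = 2·3^0 + 1·3^1 + 2·3^2
  c_8 = 12 = 0·3^0 + 1·3^1 + 1·3^2
Factor λ_0 = (0, 0, 2, 2, 0, 2, 2, 0)
Factor λ_1 = (0, 0, 1, 1, 0, 0, 1, 1)
Factor λ_2 = (1, 1, 0, 0, 0, 2, 2, 1)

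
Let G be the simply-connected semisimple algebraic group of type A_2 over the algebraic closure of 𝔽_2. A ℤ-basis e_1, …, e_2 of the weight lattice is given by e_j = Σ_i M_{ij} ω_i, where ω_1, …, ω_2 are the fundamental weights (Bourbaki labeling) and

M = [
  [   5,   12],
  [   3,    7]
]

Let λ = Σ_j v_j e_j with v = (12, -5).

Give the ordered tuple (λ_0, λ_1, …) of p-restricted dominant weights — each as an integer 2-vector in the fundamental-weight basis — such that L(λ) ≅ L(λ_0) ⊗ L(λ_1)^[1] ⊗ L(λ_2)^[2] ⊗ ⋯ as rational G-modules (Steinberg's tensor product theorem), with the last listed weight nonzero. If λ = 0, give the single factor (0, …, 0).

((0, 1),)

Compute c_i = Σ_j M_{ij} v_j with v = (12, -5):
  c_1 = 5*12 + 12*-5 = 0
  c_2 = 3*12 + 7*-5 = 1
Base-2 expansion of each c_i:
  c_1 = 0
  c_2 = 1 = 1·2^0
p-restricted factor λ_0 = (0, 1)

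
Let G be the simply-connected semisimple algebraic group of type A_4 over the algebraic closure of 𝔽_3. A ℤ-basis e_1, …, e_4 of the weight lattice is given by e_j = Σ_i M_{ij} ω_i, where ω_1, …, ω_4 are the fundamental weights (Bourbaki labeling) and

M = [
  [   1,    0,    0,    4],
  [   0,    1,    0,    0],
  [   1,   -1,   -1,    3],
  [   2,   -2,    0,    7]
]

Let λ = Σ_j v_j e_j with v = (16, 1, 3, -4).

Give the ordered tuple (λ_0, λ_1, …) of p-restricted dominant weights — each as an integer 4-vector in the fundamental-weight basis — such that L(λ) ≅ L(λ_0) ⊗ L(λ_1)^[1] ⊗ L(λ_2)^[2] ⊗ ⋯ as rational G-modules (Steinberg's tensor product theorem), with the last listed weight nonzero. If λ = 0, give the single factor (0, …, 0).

((0, 1, 0, 2),)

ω-coordinates c = M·v, v = (16, 1, 3, -4):
  c_1 = (1)·(16) + (0)·(1) + (0)·(3) + (4)·(-4) = 0
  c_2 = (0)·(16) + (1)·(1) + (0)·(3) + (0)·(-4) = 1
  c_3 = (1)·(16) + (-1)·(1) + (-1)·(3) + (3)·(-4) = 0
  c_4 = (2)·(16) + (-2)·(1) + (0)·(3) + (7)·(-4) = 2
Expand coordinatewise in base 3:
  c_1 = 0
  c_2 = 1 = 1·3^0
  c_3 = 0
  c_4 = 2 = 2·3^0
p-restricted factor λ_0 = (0, 1, 0, 2)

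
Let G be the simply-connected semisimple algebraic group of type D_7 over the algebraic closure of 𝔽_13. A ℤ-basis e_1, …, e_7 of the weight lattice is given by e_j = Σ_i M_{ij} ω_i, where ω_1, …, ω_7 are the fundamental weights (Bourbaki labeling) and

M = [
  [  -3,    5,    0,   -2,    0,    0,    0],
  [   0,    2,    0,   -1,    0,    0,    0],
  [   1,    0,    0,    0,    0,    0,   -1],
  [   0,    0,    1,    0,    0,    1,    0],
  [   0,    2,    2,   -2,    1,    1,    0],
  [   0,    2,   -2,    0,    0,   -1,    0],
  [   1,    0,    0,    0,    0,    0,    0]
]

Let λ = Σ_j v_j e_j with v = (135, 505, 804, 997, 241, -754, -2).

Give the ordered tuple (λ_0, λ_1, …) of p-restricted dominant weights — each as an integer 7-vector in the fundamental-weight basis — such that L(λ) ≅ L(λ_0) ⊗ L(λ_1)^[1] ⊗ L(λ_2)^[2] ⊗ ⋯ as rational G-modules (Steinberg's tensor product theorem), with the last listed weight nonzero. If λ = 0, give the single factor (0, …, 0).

Converting to the ω-basis (c_i = row i of M dotted with v = (135, 505, 804, 997, 241, -754, -2)):
  c_1 = -3*135 + 5*505 + 0*804 + -2*997 + 0*241 + 0*-754 + 0*-2 = 126
  c_2 = 0*135 + 2*505 + 0*804 + -1*997 + 0*241 + 0*-754 + 0*-2 = 13
  c_3 = 1*135 + 0*505 + 0*804 + 0*997 + 0*241 + 0*-754 + -1*-2 = 137
  c_4 = 0*135 + 0*505 + 1*804 + 0*997 + 0*241 + 1*-754 + 0*-2 = 50
  c_5 = 0*135 + 2*505 + 2*804 + -2*997 + 1*241 + 1*-754 + 0*-2 = 111
  c_6 = 0*135 + 2*505 + -2*804 + 0*997 + 0*241 + -1*-754 + 0*-2 = 156
  c_7 = 1*135 + 0*505 + 0*804 + 0*997 + 0*241 + 0*-754 + 0*-2 = 135
Expand coordinatewise in base 13:
  c_1 = 126 = 9·13^0 + 9·13^1
  c_2 = 13 = 0·13^0 + 1·13^1
  c_3 = 137 = 7·13^0 + 10·13^1
  c_4 = 50 = 11·13^0 + 3·13^1
  c_5 = 111 = 7·13^0 + 8·13^1
  c_6 = 156 = 0·13^0 + 12·13^1
  c_7 = 135 = 5·13^0 + 10·13^1
λ_0 = (9, 0, 7, 11, 7, 0, 5)
λ_1 = (9, 1, 10, 3, 8, 12, 10)

((9, 0, 7, 11, 7, 0, 5), (9, 1, 10, 3, 8, 12, 10))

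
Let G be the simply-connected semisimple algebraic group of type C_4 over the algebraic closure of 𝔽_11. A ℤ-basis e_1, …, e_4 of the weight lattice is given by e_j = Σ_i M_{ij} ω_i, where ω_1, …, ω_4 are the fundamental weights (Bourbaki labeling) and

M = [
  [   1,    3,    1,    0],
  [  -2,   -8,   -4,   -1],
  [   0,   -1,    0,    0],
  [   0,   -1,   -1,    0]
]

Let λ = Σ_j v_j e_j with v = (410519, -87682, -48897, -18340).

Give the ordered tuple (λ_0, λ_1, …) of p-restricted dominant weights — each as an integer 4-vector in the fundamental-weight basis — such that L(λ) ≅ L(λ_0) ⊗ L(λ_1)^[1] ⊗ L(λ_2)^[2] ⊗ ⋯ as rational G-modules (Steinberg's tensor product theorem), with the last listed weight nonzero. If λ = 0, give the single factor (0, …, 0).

ω-coordinates c = M·v, v = (410519, -87682, -48897, -18340):
  c_1 = 1·410519 + (3)·(-87682) + (1)·(-48897) + (0)·(-18340) = 98576
  c_2 = (-2)·(410519) + (-8)·(-87682) + (-4)·(-48897) + (-1)·(-18340) = 94346
  c_3 = 0·410519 + (-1)·(-87682) + (0)·(-48897) + (0)·(-18340) = 87682
  c_4 = 0·410519 + (-1)·(-87682) + (-1)·(-48897) + (0)·(-18340) = 136579
p = 11; digits c_i = Σ_j d_{ij}·11^j, 0 ≤ d_{ij} < 11:
  c_1 = 98576 = 5·11^0 + 7·11^1 + 0·11^2 + 8·11^3 + 6·11^4
  c_2 = 94346 = 10·11^0 + 7·11^1 + 9·11^2 + 4·11^3 + 6·11^4
  c_3 = 87682 = 1·11^0 + 7·11^1 + 9·11^2 + 10·11^3 + 5·11^4
  c_4 = 136579 = 3·11^0 + 8·11^1 + 6·11^2 + 3·11^3 + 9·11^4
λ_0 = (5, 10, 1, 3)
λ_1 = (7, 7, 7, 8)
λ_2 = (0, 9, 9, 6)
λ_3 = (8, 4, 10, 3)
λ_4 = (6, 6, 5, 9)

((5, 10, 1, 3), (7, 7, 7, 8), (0, 9, 9, 6), (8, 4, 10, 3), (6, 6, 5, 9))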